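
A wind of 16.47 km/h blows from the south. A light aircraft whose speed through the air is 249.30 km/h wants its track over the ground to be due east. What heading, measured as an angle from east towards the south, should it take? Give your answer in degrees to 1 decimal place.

3.8°

The wind pushes perpendicular to the desired track; the heading must have a component into the wind equal to 16.47 km/h: 249.30 sin θ = 16.47.
sin θ = 0.0661, so θ = 3.788°.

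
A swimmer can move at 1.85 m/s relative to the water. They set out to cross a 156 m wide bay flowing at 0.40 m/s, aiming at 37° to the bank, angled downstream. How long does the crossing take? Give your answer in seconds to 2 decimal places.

The component of the swimmer's velocity perpendicular to the bank is 1.85 × sin 37° = 1.113 m/s.
Only the cross-stream component determines the crossing time; the current contributes nothing perpendicular to the bank.
Time = 156 / 1.113 = 140.117 s.

140.12 s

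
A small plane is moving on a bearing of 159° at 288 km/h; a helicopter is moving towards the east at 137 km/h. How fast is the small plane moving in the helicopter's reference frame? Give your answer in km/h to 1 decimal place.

271.0 km/h

Taking east as x and north as y: small plane velocity = (103.210, -268.871) km/h; helicopter velocity = (137.000, 0.000) km/h.
Velocity of small plane relative to helicopter = (103.210, -268.871) − (137.000, 0.000) = (-33.790, -268.871) km/h.
Magnitude = |(-33.790, -268.871)| = 270.986 km/h.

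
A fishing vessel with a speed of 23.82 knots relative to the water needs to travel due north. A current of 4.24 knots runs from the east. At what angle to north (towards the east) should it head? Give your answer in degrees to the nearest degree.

10°

The current pushes perpendicular to the desired track; the heading must have a component into the current equal to 4.24 knots: 23.82 sin θ = 4.24.
sin θ = 0.1780, so θ = 10.253°.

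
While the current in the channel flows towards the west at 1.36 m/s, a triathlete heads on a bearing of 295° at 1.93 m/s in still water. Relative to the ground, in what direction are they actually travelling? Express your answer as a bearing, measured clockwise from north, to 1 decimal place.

Taking east as x and north as y: velocity relative to the water = (-1.749, 0.816) m/s; the water relative to ground = (-1.360, 0.000) m/s.
Velocity relative to ground = (-1.749, 0.816) + (-1.360, 0.000) = (-3.109, 0.816) m/s.
Bearing = atan2(-3.11, 0.82) = 284.70° clockwise from north.

284.7°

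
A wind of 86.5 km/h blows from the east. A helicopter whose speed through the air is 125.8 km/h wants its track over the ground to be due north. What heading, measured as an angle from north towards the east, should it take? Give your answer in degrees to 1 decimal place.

43.4°

The wind pushes perpendicular to the desired track; the heading must have a component into the wind equal to 86.5 km/h: 125.8 sin θ = 86.5.
sin θ = 0.6876, so θ = 43.440°.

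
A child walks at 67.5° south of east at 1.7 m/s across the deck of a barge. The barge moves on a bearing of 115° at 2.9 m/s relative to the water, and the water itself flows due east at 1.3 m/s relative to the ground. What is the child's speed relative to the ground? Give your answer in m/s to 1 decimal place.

5.4 m/s

In east/north components (m/s): child relative to barge = (0.651, -1.571); barge relative to water = (2.628, -1.226); water relative to ground = (1.300, 0.000).
Sum = (4.579, -2.796) m/s.
Speed = |(4.579, -2.796)| = 5.365 m/s.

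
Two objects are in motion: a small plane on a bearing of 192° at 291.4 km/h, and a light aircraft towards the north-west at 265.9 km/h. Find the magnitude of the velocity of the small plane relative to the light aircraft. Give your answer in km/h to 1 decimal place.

Taking east as x and north as y: small plane velocity = (-60.585, -285.032) km/h; light aircraft velocity = (-188.020, 188.020) km/h.
Velocity of small plane relative to light aircraft = (-60.585, -285.032) − (-188.020, 188.020) = (127.434, -473.052) km/h.
Magnitude = |(127.434, -473.052)| = 489.916 km/h.

489.9 km/h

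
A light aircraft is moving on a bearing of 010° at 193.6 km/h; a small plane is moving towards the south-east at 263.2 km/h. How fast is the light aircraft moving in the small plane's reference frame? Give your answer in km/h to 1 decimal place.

Taking east as x and north as y: light aircraft velocity = (33.618, 190.659) km/h; small plane velocity = (186.111, -186.111) km/h.
Velocity of light aircraft relative to small plane = (33.618, 190.659) − (186.111, -186.111) = (-152.492, 376.769) km/h.
Magnitude = |(-152.492, 376.769)| = 406.459 km/h.

406.5 km/h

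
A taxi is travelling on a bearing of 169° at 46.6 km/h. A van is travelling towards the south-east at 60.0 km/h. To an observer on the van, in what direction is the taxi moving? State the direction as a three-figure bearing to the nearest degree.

264°

Taking east as x and north as y: taxi velocity = (8.892, -45.744) km/h; van velocity = (42.426, -42.426) km/h.
Velocity of taxi relative to van = (8.892, -45.744) − (42.426, -42.426) = (-33.535, -3.317) km/h.
Bearing = atan2(-33.53, -3.32) = 264.35° clockwise from north.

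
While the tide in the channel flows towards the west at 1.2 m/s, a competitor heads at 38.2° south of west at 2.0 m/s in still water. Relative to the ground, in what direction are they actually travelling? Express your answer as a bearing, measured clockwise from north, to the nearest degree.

246°

Taking east as x and north as y: velocity relative to the water = (-1.572, -1.237) m/s; the water relative to ground = (-1.200, 0.000) m/s.
Velocity relative to ground = (-1.572, -1.237) + (-1.200, 0.000) = (-2.772, -1.237) m/s.
Bearing = atan2(-2.77, -1.24) = 245.95° clockwise from north.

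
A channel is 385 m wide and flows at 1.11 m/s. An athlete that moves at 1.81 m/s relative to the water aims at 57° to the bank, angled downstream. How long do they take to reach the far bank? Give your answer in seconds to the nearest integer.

The component of the athlete's velocity perpendicular to the bank is 1.81 × sin 57° = 1.518 m/s.
Only the cross-stream component determines the crossing time; the current contributes nothing perpendicular to the bank.
Time = 385 / 1.518 = 253.624 s.

254 s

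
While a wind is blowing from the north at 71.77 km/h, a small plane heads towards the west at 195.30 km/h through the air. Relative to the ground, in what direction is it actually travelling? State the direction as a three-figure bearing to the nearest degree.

Taking east as x and north as y: velocity relative to the air = (-195.300, 0.000) km/h; the air relative to ground = (0.000, -71.770) km/h.
Velocity relative to ground = (-195.300, 0.000) + (0.000, -71.770) = (-195.300, -71.770) km/h.
Bearing = atan2(-195.30, -71.77) = 249.82° clockwise from north.

250°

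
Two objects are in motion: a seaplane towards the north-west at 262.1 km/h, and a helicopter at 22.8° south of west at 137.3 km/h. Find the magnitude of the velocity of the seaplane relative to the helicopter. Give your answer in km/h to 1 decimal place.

245.7 km/h

Taking east as x and north as y: seaplane velocity = (-185.333, 185.333) km/h; helicopter velocity = (-126.572, -53.206) km/h.
Velocity of seaplane relative to helicopter = (-185.333, 185.333) − (-126.572, -53.206) = (-58.761, 238.539) km/h.
Magnitude = |(-58.761, 238.539)| = 245.669 km/h.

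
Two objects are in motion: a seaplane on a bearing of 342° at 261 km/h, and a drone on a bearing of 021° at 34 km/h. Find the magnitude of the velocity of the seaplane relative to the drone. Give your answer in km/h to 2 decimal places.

235.55 km/h

Taking east as x and north as y: seaplane velocity = (-80.653, 248.226) km/h; drone velocity = (12.185, 31.742) km/h.
Velocity of seaplane relative to drone = (-80.653, 248.226) − (12.185, 31.742) = (-92.838, 216.484) km/h.
Magnitude = |(-92.838, 216.484)| = 235.551 km/h.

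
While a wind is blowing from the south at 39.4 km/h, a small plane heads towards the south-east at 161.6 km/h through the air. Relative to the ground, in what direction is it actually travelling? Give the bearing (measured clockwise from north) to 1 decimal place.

123.2°

Taking east as x and north as y: velocity relative to the air = (114.268, -114.268) km/h; the air relative to ground = (0.000, 39.400) km/h.
Velocity relative to ground = (114.268, -114.268) + (0.000, 39.400) = (114.268, -74.868) km/h.
Bearing = atan2(114.27, -74.87) = 123.23° clockwise from north.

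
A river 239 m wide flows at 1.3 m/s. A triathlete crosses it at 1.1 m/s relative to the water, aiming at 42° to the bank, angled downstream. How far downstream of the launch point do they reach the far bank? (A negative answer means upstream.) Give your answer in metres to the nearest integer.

Perpendicular speed = 0.736 m/s; crossing time = 239 / 0.736 = 324.709 s.
Net downstream speed = 2.117 m/s.
Drift = 2.117 × 324.709 = 687.558 m (downstream).

688 m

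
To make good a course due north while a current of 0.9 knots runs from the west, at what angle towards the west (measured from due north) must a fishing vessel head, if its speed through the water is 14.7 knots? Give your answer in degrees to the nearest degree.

The current pushes perpendicular to the desired track; the heading must have a component into the current equal to 0.9 knots: 14.7 sin θ = 0.9.
sin θ = 0.0612, so θ = 3.510°.

4°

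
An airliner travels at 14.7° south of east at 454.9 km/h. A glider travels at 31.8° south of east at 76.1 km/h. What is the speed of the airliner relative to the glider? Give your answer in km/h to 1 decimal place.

Taking east as x and north as y: airliner velocity = (440.010, -115.434) km/h; glider velocity = (64.677, -40.101) km/h.
Velocity of airliner relative to glider = (440.010, -115.434) − (64.677, -40.101) = (375.333, -75.333) km/h.
Magnitude = |(375.333, -75.333)| = 382.819 km/h.

382.8 km/h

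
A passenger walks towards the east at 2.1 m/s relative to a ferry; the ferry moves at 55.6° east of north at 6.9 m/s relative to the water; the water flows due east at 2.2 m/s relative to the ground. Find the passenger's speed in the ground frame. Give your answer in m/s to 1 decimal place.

In east/north components (m/s): passenger relative to ferry = (2.100, 0.000); ferry relative to water = (5.693, 3.898); water relative to ground = (2.200, 0.000).
Sum = (9.993, 3.898) m/s.
Speed = |(9.993, 3.898)| = 10.727 m/s.

10.7 m/s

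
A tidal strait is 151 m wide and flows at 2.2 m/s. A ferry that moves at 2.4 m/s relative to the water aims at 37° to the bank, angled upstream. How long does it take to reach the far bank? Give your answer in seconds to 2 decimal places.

The component of the ferry's velocity perpendicular to the bank is 2.4 × sin 37° = 1.444 m/s.
Only the cross-stream component determines the crossing time; the current contributes nothing perpendicular to the bank.
Time = 151 / 1.444 = 104.545 s.

104.54 s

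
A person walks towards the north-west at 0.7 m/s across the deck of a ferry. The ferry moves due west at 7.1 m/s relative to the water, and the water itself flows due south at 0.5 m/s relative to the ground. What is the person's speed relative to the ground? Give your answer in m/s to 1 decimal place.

7.6 m/s

In east/north components (m/s): person relative to ferry = (-0.495, 0.495); ferry relative to water = (-7.100, 0.000); water relative to ground = (0.000, -0.500).
Sum = (-7.595, -0.005) m/s.
Speed = |(-7.595, -0.005)| = 7.595 m/s.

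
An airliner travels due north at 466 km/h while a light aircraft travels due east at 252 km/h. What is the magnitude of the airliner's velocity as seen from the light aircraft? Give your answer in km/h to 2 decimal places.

529.77 km/h

Taking east as x and north as y: airliner velocity = (0.000, 466.000) km/h; light aircraft velocity = (252.000, 0.000) km/h.
Velocity of airliner relative to light aircraft = (0.000, 466.000) − (252.000, 0.000) = (-252.000, 466.000) km/h.
Magnitude = |(-252.000, 466.000)| = 529.774 km/h.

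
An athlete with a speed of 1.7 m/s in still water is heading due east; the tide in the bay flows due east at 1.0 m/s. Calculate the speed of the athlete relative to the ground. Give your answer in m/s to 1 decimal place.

Taking east as x and north as y: velocity relative to the water = (1.700, 0.000) m/s; the water relative to ground = (1.000, 0.000) m/s.
Velocity relative to ground = (1.700, 0.000) + (1.000, 0.000) = (2.700, 0.000) m/s.
Speed = |(2.700, 0.000)| = 2.700 m/s.

2.7 m/s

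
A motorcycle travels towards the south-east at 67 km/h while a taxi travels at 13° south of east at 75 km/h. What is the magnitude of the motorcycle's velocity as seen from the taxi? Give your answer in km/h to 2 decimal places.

Taking east as x and north as y: motorcycle velocity = (47.376, -47.376) km/h; taxi velocity = (73.078, -16.871) km/h.
Velocity of motorcycle relative to taxi = (47.376, -47.376) − (73.078, -16.871) = (-25.702, -30.505) km/h.
Magnitude = |(-25.702, -30.505)| = 39.889 km/h.

39.89 km/h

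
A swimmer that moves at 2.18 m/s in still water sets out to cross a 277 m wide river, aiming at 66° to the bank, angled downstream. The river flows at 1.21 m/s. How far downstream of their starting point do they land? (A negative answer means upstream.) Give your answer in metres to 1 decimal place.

291.6 m

Perpendicular speed = 1.992 m/s; crossing time = 277 / 1.992 = 139.089 s.
Net downstream speed = 2.097 m/s.
Drift = 2.097 × 139.089 = 291.626 m (downstream).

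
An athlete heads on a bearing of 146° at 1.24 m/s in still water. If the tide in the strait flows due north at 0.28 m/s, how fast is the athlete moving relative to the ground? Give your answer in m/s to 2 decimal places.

1.02 m/s

Taking east as x and north as y: velocity relative to the water = (0.693, -1.028) m/s; the water relative to ground = (0.000, 0.280) m/s.
Velocity relative to ground = (0.693, -1.028) + (0.000, 0.280) = (0.693, -0.748) m/s.
Speed = |(0.693, -0.748)| = 1.020 m/s.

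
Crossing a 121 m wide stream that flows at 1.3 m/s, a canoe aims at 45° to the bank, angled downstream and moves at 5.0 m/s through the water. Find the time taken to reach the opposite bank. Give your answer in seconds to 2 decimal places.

34.22 s

The component of the canoe's velocity perpendicular to the bank is 5.0 × sin 45° = 3.536 m/s.
The flow acts along the bank and has no component across it.
Time = 121 / 3.536 = 34.224 s.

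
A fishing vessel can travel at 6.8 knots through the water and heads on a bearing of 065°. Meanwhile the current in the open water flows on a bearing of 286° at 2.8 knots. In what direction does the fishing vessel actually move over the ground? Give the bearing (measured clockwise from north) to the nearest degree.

044°

Taking east as x and north as y: velocity relative to the water = (6.163, 2.874) knots; the water relative to ground = (-2.692, 0.772) knots.
Velocity relative to ground = (6.163, 2.874) + (-2.692, 0.772) = (3.471, 3.646) knots.
Bearing = atan2(3.47, 3.65) = 43.60° clockwise from north.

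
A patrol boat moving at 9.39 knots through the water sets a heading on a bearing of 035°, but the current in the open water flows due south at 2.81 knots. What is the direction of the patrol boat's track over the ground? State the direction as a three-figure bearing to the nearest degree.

048°

Taking east as x and north as y: velocity relative to the water = (5.386, 7.692) knots; the water relative to ground = (0.000, -2.810) knots.
Velocity relative to ground = (5.386, 7.692) + (0.000, -2.810) = (5.386, 4.882) knots.
Bearing = atan2(5.39, 4.88) = 47.81° clockwise from north.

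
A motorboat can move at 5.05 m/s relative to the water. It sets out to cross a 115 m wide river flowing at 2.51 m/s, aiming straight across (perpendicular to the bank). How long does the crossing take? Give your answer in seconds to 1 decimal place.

The component of the motorboat's velocity perpendicular to the bank is 5.05 m/s.
Only the cross-stream component determines the crossing time; the current contributes nothing perpendicular to the bank.
Time = 115 / 5.050 = 22.772 s.

22.8 s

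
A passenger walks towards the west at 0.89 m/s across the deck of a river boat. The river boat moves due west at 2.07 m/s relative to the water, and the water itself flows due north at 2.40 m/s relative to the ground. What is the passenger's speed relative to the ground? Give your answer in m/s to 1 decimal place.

In east/north components (m/s): passenger relative to river boat = (-0.890, 0.000); river boat relative to water = (-2.070, 0.000); water relative to ground = (0.000, 2.400).
Sum = (-2.960, 2.400) m/s.
Speed = |(-2.960, 2.400)| = 3.811 m/s.

3.8 m/s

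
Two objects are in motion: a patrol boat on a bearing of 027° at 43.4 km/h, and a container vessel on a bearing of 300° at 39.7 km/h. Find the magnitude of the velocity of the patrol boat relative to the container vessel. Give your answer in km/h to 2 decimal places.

Taking east as x and north as y: patrol boat velocity = (19.703, 38.670) km/h; container vessel velocity = (-34.381, 19.850) km/h.
Velocity of patrol boat relative to container vessel = (19.703, 38.670) − (-34.381, 19.850) = (54.084, 18.820) km/h.
Magnitude = |(54.084, 18.820)| = 57.265 km/h.

57.27 km/h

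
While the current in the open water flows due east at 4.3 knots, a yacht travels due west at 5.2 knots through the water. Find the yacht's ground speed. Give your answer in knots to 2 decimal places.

Taking east as x and north as y: velocity relative to the water = (-5.200, 0.000) knots; the water relative to ground = (4.300, 0.000) knots.
Velocity relative to ground = (-5.200, 0.000) + (4.300, 0.000) = (-0.900, 0.000) knots.
Speed = |(-0.900, 0.000)| = 0.900 knots.

0.90 knots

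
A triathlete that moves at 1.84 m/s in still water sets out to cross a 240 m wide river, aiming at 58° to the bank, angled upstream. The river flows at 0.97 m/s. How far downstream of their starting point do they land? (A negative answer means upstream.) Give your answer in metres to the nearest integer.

-1 m

Perpendicular speed = 1.560 m/s; crossing time = 240 / 1.560 = 153.806 s.
Net downstream speed = -0.005 m/s.
Drift = -0.005 × 153.806 = -0.777 m (upstream).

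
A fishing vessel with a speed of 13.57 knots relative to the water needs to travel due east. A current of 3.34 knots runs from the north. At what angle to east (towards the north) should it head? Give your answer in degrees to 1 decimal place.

The current pushes perpendicular to the desired track; the heading must have a component into the current equal to 3.34 knots: 13.57 sin θ = 3.34.
sin θ = 0.2461, so θ = 14.249°.

14.2°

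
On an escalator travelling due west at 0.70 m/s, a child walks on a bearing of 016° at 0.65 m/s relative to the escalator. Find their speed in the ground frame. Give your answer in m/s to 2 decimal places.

0.81 m/s

Taking east as x and north as y: escalator velocity = (-0.700, 0.000) m/s; child velocity relative to escalator = (0.179, 0.625) m/s.
Velocity relative to ground = (-0.700, 0.000) + (0.179, 0.625) = (-0.521, 0.625) m/s.
Speed = |(-0.521, 0.625)| = 0.813 m/s.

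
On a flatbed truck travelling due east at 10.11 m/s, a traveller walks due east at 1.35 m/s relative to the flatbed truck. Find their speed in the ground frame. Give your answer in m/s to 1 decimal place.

Taking east as x and north as y: flatbed truck velocity = (10.110, 0.000) m/s; traveller velocity relative to flatbed truck = (1.350, 0.000) m/s.
Velocity relative to ground = (10.110, 0.000) + (1.350, 0.000) = (11.460, 0.000) m/s.
Speed = |(11.460, 0.000)| = 11.460 m/s.

11.5 m/s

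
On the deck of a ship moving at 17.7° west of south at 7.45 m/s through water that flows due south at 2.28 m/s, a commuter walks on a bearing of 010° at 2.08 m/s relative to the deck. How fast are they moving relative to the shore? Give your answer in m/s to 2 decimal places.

In east/north components (m/s): commuter relative to ship = (0.361, 2.048); ship relative to water = (-2.265, -7.097); water relative to ground = (0.000, -2.280).
Sum = (-1.904, -7.329) m/s.
Speed = |(-1.904, -7.329)| = 7.572 m/s.

7.57 m/s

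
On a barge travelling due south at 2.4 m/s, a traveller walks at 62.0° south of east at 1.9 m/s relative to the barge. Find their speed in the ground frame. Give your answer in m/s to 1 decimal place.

4.2 m/s

Taking east as x and north as y: barge velocity = (0.000, -2.400) m/s; traveller velocity relative to barge = (0.892, -1.678) m/s.
Velocity relative to ground = (0.000, -2.400) + (0.892, -1.678) = (0.892, -4.078) m/s.
Speed = |(0.892, -4.078)| = 4.174 m/s.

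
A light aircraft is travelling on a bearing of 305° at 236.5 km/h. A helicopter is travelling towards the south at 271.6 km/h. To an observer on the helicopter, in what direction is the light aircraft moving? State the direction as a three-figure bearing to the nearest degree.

Taking east as x and north as y: light aircraft velocity = (-193.729, 135.651) km/h; helicopter velocity = (0.000, -271.600) km/h.
Velocity of light aircraft relative to helicopter = (-193.729, 135.651) − (0.000, -271.600) = (-193.729, 407.251) km/h.
Bearing = atan2(-193.73, 407.25) = 334.56° clockwise from north.

335°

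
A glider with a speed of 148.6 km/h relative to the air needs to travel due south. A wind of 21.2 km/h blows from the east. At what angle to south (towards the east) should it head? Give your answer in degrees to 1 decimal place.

8.2°

The wind pushes perpendicular to the desired track; the heading must have a component into the wind equal to 21.2 km/h: 148.6 sin θ = 21.2.
sin θ = 0.1427, so θ = 8.202°.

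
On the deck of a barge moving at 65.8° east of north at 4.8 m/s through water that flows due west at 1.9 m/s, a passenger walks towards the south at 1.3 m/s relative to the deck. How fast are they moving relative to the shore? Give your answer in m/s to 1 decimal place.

2.6 m/s

In east/north components (m/s): passenger relative to barge = (0.000, -1.300); barge relative to water = (4.378, 1.968); water relative to ground = (-1.900, 0.000).
Sum = (2.478, 0.668) m/s.
Speed = |(2.478, 0.668)| = 2.567 m/s.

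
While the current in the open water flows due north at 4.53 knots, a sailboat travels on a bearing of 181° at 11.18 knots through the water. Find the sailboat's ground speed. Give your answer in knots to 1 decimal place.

6.7 knots

Taking east as x and north as y: velocity relative to the water = (-0.195, -11.178) knots; the water relative to ground = (0.000, 4.530) knots.
Velocity relative to ground = (-0.195, -11.178) + (0.000, 4.530) = (-0.195, -6.648) knots.
Speed = |(-0.195, -6.648)| = 6.651 knots.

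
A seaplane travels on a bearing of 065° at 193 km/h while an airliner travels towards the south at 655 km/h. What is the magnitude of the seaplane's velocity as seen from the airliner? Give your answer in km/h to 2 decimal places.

757.05 km/h

Taking east as x and north as y: seaplane velocity = (174.917, 81.565) km/h; airliner velocity = (0.000, -655.000) km/h.
Velocity of seaplane relative to airliner = (174.917, 81.565) − (0.000, -655.000) = (174.917, 736.565) km/h.
Magnitude = |(174.917, 736.565)| = 757.050 km/h.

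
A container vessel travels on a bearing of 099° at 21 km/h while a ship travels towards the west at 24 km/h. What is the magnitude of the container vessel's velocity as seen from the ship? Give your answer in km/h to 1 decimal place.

Taking east as x and north as y: container vessel velocity = (20.741, -3.285) km/h; ship velocity = (-24.000, 0.000) km/h.
Velocity of container vessel relative to ship = (20.741, -3.285) − (-24.000, 0.000) = (44.741, -3.285) km/h.
Magnitude = |(44.741, -3.285)| = 44.862 km/h.

44.9 km/h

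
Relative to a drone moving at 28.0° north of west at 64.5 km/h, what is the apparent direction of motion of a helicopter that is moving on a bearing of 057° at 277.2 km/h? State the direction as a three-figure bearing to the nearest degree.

067°

Taking east as x and north as y: helicopter velocity = (232.479, 150.974) km/h; drone velocity = (-56.950, 30.281) km/h.
Velocity of helicopter relative to drone = (232.479, 150.974) − (-56.950, 30.281) = (289.430, 120.693) km/h.
Bearing = atan2(289.43, 120.69) = 67.36° clockwise from north.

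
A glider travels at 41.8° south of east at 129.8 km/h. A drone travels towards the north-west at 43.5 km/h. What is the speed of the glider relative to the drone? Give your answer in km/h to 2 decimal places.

173.25 km/h

Taking east as x and north as y: glider velocity = (96.763, -86.516) km/h; drone velocity = (-30.759, 30.759) km/h.
Velocity of glider relative to drone = (96.763, -86.516) − (-30.759, 30.759) = (127.522, -117.275) km/h.
Magnitude = |(127.522, -117.275)| = 173.249 km/h.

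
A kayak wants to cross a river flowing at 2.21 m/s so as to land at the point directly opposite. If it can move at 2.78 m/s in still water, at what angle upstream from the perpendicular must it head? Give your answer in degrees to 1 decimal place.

52.7°

To cancel the current, the upstream component of the kayak's velocity must equal the flow: 2.78 sin θ = 2.21.
sin θ = 2.21 / 2.78 = 0.7950.
θ = arcsin(0.7950) = 52.652°.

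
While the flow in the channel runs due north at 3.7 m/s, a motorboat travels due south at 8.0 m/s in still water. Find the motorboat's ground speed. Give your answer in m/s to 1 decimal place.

Taking east as x and north as y: velocity relative to the water = (0.000, -8.000) m/s; the water relative to ground = (0.000, 3.700) m/s.
Velocity relative to ground = (0.000, -8.000) + (0.000, 3.700) = (0.000, -4.300) m/s.
Speed = |(0.000, -4.300)| = 4.300 m/s.

4.3 m/s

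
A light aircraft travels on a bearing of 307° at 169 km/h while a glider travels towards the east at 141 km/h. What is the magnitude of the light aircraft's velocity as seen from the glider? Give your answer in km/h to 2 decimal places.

294.11 km/h

Taking east as x and north as y: light aircraft velocity = (-134.969, 101.707) km/h; glider velocity = (141.000, 0.000) km/h.
Velocity of light aircraft relative to glider = (-134.969, 101.707) − (141.000, 0.000) = (-275.969, 101.707) km/h.
Magnitude = |(-275.969, 101.707)| = 294.115 km/h.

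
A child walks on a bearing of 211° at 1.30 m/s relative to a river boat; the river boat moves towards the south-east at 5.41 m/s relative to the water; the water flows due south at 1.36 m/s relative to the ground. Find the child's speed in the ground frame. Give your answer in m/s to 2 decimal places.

In east/north components (m/s): child relative to river boat = (-0.670, -1.114); river boat relative to water = (3.825, -3.825); water relative to ground = (0.000, -1.360).
Sum = (3.156, -6.300) m/s.
Speed = |(3.156, -6.300)| = 7.046 m/s.

7.05 m/s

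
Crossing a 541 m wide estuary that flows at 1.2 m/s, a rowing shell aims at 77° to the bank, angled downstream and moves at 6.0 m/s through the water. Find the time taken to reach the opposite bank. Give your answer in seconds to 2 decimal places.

92.54 s

The component of the rowing shell's velocity perpendicular to the bank is 6.0 × sin 77° = 5.846 m/s.
Only the cross-stream component determines the crossing time; the current contributes nothing perpendicular to the bank.
Time = 541 / 5.846 = 92.538 s.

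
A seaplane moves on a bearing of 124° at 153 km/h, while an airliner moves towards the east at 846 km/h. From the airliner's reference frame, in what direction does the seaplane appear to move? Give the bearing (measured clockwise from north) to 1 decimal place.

Taking east as x and north as y: seaplane velocity = (126.843, -85.557) km/h; airliner velocity = (846.000, 0.000) km/h.
Velocity of seaplane relative to airliner = (126.843, -85.557) − (846.000, 0.000) = (-719.157, -85.557) km/h.
Bearing = atan2(-719.16, -85.56) = 263.22° clockwise from north.

263.2°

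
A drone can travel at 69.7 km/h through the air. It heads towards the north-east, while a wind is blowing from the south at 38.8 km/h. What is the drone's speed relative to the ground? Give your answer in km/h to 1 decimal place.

100.9 km/h

Taking east as x and north as y: velocity relative to the air = (49.285, 49.285) km/h; the air relative to ground = (0.000, 38.800) km/h.
Velocity relative to ground = (49.285, 49.285) + (0.000, 38.800) = (49.285, 88.085) km/h.
Speed = |(49.285, 88.085)| = 100.936 km/h.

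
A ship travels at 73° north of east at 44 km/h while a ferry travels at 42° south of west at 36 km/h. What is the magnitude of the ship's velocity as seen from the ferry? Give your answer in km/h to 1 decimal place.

77.1 km/h

Taking east as x and north as y: ship velocity = (12.864, 42.077) km/h; ferry velocity = (-26.753, -24.089) km/h.
Velocity of ship relative to ferry = (12.864, 42.077) − (-26.753, -24.089) = (39.618, 66.166) km/h.
Magnitude = |(39.618, 66.166)| = 77.120 km/h.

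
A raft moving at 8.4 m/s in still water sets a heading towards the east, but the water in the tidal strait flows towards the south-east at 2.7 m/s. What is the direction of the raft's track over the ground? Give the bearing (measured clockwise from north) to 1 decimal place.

Taking east as x and north as y: velocity relative to the water = (8.400, 0.000) m/s; the water relative to ground = (1.909, -1.909) m/s.
Velocity relative to ground = (8.400, 0.000) + (1.909, -1.909) = (10.309, -1.909) m/s.
Bearing = atan2(10.31, -1.91) = 100.49° clockwise from north.

100.5°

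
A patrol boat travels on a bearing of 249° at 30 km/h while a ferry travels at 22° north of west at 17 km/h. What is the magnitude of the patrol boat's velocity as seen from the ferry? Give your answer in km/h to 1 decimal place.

21.0 km/h

Taking east as x and north as y: patrol boat velocity = (-28.007, -10.751) km/h; ferry velocity = (-15.762, 6.368) km/h.
Velocity of patrol boat relative to ferry = (-28.007, -10.751) − (-15.762, 6.368) = (-12.245, -17.119) km/h.
Magnitude = |(-12.245, -17.119)| = 21.048 km/h.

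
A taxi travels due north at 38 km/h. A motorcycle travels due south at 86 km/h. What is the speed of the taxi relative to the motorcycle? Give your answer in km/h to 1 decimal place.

124.0 km/h

Taking east as x and north as y: taxi velocity = (0.000, 38.000) km/h; motorcycle velocity = (0.000, -86.000) km/h.
Velocity of taxi relative to motorcycle = (0.000, 38.000) − (0.000, -86.000) = (0.000, 124.000) km/h.
Magnitude = |(0.000, 124.000)| = 124.000 km/h.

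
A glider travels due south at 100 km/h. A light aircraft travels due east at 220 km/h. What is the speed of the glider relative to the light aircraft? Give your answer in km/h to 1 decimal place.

Taking east as x and north as y: glider velocity = (0.000, -100.000) km/h; light aircraft velocity = (220.000, 0.000) km/h.
Velocity of glider relative to light aircraft = (0.000, -100.000) − (220.000, 0.000) = (-220.000, -100.000) km/h.
Magnitude = |(-220.000, -100.000)| = 241.661 km/h.

241.7 km/h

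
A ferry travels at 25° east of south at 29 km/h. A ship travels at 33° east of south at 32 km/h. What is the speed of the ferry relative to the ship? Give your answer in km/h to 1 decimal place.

Taking east as x and north as y: ferry velocity = (12.256, -26.283) km/h; ship velocity = (17.428, -26.837) km/h.
Velocity of ferry relative to ship = (12.256, -26.283) − (17.428, -26.837) = (-5.173, 0.555) km/h.
Magnitude = |(-5.173, 0.555)| = 5.202 km/h.

5.2 km/h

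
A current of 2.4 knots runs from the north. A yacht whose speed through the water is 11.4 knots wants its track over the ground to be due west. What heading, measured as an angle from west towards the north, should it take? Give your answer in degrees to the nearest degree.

The current pushes perpendicular to the desired track; the heading must have a component into the current equal to 2.4 knots: 11.4 sin θ = 2.4.
sin θ = 0.2105, so θ = 12.153°.

12°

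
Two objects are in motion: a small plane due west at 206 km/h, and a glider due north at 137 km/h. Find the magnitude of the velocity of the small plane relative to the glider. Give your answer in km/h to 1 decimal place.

Taking east as x and north as y: small plane velocity = (-206.000, 0.000) km/h; glider velocity = (0.000, 137.000) km/h.
Velocity of small plane relative to glider = (-206.000, 0.000) − (0.000, 137.000) = (-206.000, -137.000) km/h.
Magnitude = |(-206.000, -137.000)| = 247.396 km/h.

247.4 km/h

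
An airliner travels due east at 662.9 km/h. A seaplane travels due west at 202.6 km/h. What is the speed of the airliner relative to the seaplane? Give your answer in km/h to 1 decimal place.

865.5 km/h

Taking east as x and north as y: airliner velocity = (662.900, 0.000) km/h; seaplane velocity = (-202.600, 0.000) km/h.
Velocity of airliner relative to seaplane = (662.900, 0.000) − (-202.600, 0.000) = (865.500, 0.000) km/h.
Magnitude = |(865.500, 0.000)| = 865.500 km/h.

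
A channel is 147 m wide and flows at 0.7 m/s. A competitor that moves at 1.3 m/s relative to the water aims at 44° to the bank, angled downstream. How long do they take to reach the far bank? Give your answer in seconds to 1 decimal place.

162.8 s

The component of the competitor's velocity perpendicular to the bank is 1.3 × sin 44° = 0.903 m/s.
Only the cross-stream component determines the crossing time; the current contributes nothing perpendicular to the bank.
Time = 147 / 0.903 = 162.781 s.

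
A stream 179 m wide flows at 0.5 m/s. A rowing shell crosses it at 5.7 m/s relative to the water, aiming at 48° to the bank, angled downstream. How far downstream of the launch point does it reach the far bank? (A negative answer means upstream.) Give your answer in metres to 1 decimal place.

Perpendicular speed = 4.236 m/s; crossing time = 179 / 4.236 = 42.258 s.
Net downstream speed = 4.314 m/s.
Drift = 4.314 × 42.258 = 182.301 m (downstream).

182.3 m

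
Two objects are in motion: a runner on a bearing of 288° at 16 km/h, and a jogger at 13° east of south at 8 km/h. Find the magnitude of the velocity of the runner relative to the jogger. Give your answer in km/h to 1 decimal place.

Taking east as x and north as y: runner velocity = (-15.217, 4.944) km/h; jogger velocity = (1.800, -7.795) km/h.
Velocity of runner relative to jogger = (-15.217, 4.944) − (1.800, -7.795) = (-17.017, 12.739) km/h.
Magnitude = |(-17.017, 12.739)| = 21.257 km/h.

21.3 km/h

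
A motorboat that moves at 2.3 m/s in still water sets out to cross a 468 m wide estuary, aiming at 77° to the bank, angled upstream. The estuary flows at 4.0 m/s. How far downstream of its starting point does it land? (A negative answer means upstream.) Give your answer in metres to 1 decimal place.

Perpendicular speed = 2.241 m/s; crossing time = 468 / 2.241 = 208.831 s.
Net downstream speed = 3.483 m/s.
Drift = 3.483 × 208.831 = 727.276 m (downstream).

727.3 m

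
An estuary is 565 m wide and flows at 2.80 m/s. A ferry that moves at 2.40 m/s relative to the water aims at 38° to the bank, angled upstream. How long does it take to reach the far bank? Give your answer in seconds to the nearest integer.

The component of the ferry's velocity perpendicular to the bank is 2.40 × sin 38° = 1.478 m/s.
The current is parallel to the bank, so it does not affect the crossing time.
Time = 565 / 1.478 = 382.380 s.

382 s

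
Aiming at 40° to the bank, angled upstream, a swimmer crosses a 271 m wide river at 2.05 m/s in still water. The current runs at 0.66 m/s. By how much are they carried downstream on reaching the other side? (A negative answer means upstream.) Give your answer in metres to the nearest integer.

Perpendicular speed = 1.318 m/s; crossing time = 271 / 1.318 = 205.659 s.
Net downstream speed = -0.910 m/s.
Drift = -0.910 × 205.659 = -187.230 m (upstream).

-187 m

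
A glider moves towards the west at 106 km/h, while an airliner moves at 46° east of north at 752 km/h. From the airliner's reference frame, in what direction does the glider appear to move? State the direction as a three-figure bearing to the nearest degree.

231°

Taking east as x and north as y: glider velocity = (-106.000, 0.000) km/h; airliner velocity = (540.944, 522.383) km/h.
Velocity of glider relative to airliner = (-106.000, 0.000) − (540.944, 522.383) = (-646.944, -522.383) km/h.
Bearing = atan2(-646.94, -522.38) = 231.08° clockwise from north.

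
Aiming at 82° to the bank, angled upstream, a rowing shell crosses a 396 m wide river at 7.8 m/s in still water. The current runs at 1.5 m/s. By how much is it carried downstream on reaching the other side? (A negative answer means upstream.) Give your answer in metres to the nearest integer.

Perpendicular speed = 7.724 m/s; crossing time = 396 / 7.724 = 51.268 s.
Net downstream speed = 0.414 m/s.
Drift = 0.414 × 51.268 = 21.248 m (downstream).

21 m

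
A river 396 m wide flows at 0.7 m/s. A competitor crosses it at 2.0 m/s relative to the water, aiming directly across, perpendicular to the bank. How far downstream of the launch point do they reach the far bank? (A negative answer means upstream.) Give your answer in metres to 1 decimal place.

138.6 m

Perpendicular speed = 2.000 m/s; crossing time = 396 / 2.000 = 198.000 s.
Net downstream speed = 0.700 m/s.
Drift = 0.700 × 198.000 = 138.600 m (downstream).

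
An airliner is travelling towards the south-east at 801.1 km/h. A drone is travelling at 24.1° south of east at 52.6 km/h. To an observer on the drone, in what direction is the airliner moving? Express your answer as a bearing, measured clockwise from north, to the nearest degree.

136°

Taking east as x and north as y: airliner velocity = (566.463, -566.463) km/h; drone velocity = (48.015, -21.478) km/h.
Velocity of airliner relative to drone = (566.463, -566.463) − (48.015, -21.478) = (518.448, -544.985) km/h.
Bearing = atan2(518.45, -544.99) = 136.43° clockwise from north.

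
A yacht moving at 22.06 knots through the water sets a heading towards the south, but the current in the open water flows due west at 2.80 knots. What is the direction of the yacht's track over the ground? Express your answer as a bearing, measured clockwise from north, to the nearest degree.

187°

Taking east as x and north as y: velocity relative to the water = (0.000, -22.060) knots; the water relative to ground = (-2.800, 0.000) knots.
Velocity relative to ground = (0.000, -22.060) + (-2.800, 0.000) = (-2.800, -22.060) knots.
Bearing = atan2(-2.80, -22.06) = 187.23° clockwise from north.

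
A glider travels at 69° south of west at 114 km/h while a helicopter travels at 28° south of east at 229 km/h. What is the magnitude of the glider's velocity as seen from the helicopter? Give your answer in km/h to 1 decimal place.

243.1 km/h

Taking east as x and north as y: glider velocity = (-40.854, -106.428) km/h; helicopter velocity = (202.195, -107.509) km/h.
Velocity of glider relative to helicopter = (-40.854, -106.428) − (202.195, -107.509) = (-243.049, 1.081) km/h.
Magnitude = |(-243.049, 1.081)| = 243.051 km/h.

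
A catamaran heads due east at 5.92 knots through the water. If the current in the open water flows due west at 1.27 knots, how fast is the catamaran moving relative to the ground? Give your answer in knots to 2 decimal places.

Taking east as x and north as y: velocity relative to the water = (5.920, 0.000) knots; the water relative to ground = (-1.270, 0.000) knots.
Velocity relative to ground = (5.920, 0.000) + (-1.270, 0.000) = (4.650, 0.000) knots.
Speed = |(4.650, 0.000)| = 4.650 knots.

4.65 knots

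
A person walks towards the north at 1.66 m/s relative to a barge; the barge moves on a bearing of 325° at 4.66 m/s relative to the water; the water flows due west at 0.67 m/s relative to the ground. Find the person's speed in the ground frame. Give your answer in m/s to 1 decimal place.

6.4 m/s

In east/north components (m/s): person relative to barge = (0.000, 1.660); barge relative to water = (-2.673, 3.817); water relative to ground = (-0.670, 0.000).
Sum = (-3.343, 5.477) m/s.
Speed = |(-3.343, 5.477)| = 6.417 m/s.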